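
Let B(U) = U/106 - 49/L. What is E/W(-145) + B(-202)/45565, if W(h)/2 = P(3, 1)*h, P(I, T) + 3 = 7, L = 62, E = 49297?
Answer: -738108198367/17368284440 ≈ -42.497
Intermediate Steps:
P(I, T) = 4 (P(I, T) = -3 + 7 = 4)
B(U) = -49/62 + U/106 (B(U) = U/106 - 49/62 = -49/62 + U/106)
W(h) = 8*h (W(h) = 2*(4*h) = 8*h)
E/W(-145) + B(-202)/45565 = 49297/((8*(-145))) + (-49/62 + (1/106)*(-202))/45565 = 49297/(-1160) + (-49/62 - 101/53)*(1/45565) = 49297*(-1/1160) - 8859/3286*1/45565 = -49297/1160 - 8859/149726590 = -738108198367/17368284440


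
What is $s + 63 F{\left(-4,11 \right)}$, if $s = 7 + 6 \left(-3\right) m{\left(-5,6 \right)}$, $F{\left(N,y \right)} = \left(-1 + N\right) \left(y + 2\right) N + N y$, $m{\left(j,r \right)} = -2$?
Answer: $13651$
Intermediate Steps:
$F{\left(N,y \right)} = N y + N \left(-1 + N\right) \left(2 + y\right)$ ($F{\left(N,y \right)} = \left(-1 + N\right) \left(2 + y\right) N + N y = N \left(-1 + N\right) \left(2 + y\right) + N y = N y + N \left(-1 + N\right) \left(2 + y\right)$)
$s = 43$ ($s = 7 + 6 \left(-3\right) \left(-2\right) = 7 - -36 = 7 + 36 = 43$)
$s + 63 F{\left(-4,11 \right)} = 43 + 63 \left(- 4 \left(-2 + 2 \left(-4\right) - 44\right)\right) = 43 + 63 \left(- 4 \left(-2 - 8 - 44\right)\right) = 43 + 63 \left(\left(-4\right) \left(-54\right)\right) = 43 + 63 \cdot 216 = 43 + 13608 = 13651$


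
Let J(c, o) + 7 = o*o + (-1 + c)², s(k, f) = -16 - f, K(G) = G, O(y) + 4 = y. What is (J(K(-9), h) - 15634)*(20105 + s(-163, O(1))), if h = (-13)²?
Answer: 261597840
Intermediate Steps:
h = 169
O(y) = -4 + y
J(c, o) = -7 + o² + (-1 + c)² (J(c, o) = -7 + (o*o + (-1 + c)²) = -7 + (o² + (-1 + c)²) = -7 + o² + (-1 + c)²)
(J(K(-9), h) - 15634)*(20105 + s(-163, O(1))) = ((-7 + 169² + (-1 - 9)²) - 15634)*(20105 + (-16 - (-4 + 1))) = ((-7 + 28561 + (-10)²) - 15634)*(20105 + (-16 - 1*(-3))) = ((-7 + 28561 + 100) - 15634)*(20105 + (-16 + 3)) = (28654 - 15634)*(20105 - 13) = 13020*20092 = 261597840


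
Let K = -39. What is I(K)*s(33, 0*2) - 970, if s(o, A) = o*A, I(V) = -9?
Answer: -970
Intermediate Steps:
s(o, A) = A*o
I(K)*s(33, 0*2) - 970 = -9*0*2*33 - 970 = -0*33 - 970 = -9*0 - 970 = 0 - 970 = -970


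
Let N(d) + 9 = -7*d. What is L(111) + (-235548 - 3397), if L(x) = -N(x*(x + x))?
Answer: -66442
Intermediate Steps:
N(d) = -9 - 7*d
L(x) = 9 + 14*x**2 (L(x) = -(-9 - 7*x*(x + x)) = -(-9 - 7*x*2*x) = -(-9 - 14*x**2) = 9 + 14*x**2)
L(111) + (-235548 - 3397) = (9 + 14*111**2) + (-235548 - 3397) = (9 + 14*12321) - 238945 = (9 + 172494) - 238945 = 172503 - 238945 = -66442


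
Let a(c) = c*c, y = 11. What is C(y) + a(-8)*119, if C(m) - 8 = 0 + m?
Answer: 7635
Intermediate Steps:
C(m) = 8 + m (C(m) = 8 + (0 + m) = 8 + m)
a(c) = c²
C(y) + a(-8)*119 = (8 + 11) + (-8)²*119 = 19 + 64*119 = 19 + 7616 = 7635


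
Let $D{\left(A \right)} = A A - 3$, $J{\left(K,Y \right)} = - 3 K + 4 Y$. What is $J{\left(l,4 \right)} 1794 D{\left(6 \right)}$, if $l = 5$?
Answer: $59202$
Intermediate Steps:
$D{\left(A \right)} = -3 + A^{2}$ ($D{\left(A \right)} = A^{2} - 3 = -3 + A^{2}$)
$J{\left(l,4 \right)} 1794 D{\left(6 \right)} = \left(\left(-3\right) 5 + 4 \cdot 4\right) 1794 \left(-3 + 6^{2}\right) = \left(-15 + 16\right) 1794 \left(-3 + 36\right) = 1 \cdot 1794 \cdot 33 = 1 \cdot 59202 = 59202$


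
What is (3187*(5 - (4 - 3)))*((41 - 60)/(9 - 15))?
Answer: 121106/3 ≈ 40369.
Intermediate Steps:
(3187*(5 - (4 - 3)))*((41 - 60)/(9 - 15)) = (3187*(5 - 1*1))*(-19/(-6)) = (3187*(5 - 1))*(-19*(-⅙)) = (3187*4)*(19/6) = 12748*(19/6) = 121106/3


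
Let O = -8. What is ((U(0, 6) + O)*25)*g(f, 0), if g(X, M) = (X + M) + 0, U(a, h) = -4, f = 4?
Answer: -1200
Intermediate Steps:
g(X, M) = M + X (g(X, M) = (M + X) + 0 = M + X)
((U(0, 6) + O)*25)*g(f, 0) = ((-4 - 8)*25)*(0 + 4) = -12*25*4 = -300*4 = -1200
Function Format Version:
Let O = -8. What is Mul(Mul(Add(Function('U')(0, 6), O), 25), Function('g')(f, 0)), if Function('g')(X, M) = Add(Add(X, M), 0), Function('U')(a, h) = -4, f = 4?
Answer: -1200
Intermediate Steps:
Function('g')(X, M) = Add(M, X) (Function('g')(X, M) = Add(Add(M, X), 0) = Add(M, X))
Mul(Mul(Add(Function('U')(0, 6), O), 25), Function('g')(f, 0)) = Mul(Mul(Add(-4, -8), 25), Add(0, 4)) = Mul(Mul(-12, 25), 4) = Mul(-300, 4) = -1200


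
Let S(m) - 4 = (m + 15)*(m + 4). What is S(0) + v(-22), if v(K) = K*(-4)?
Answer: 152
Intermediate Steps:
v(K) = -4*K
S(m) = 4 + (4 + m)*(15 + m) (S(m) = 4 + (m + 15)*(m + 4) = 4 + (15 + m)*(4 + m) = 4 + (4 + m)*(15 + m))
S(0) + v(-22) = (64 + 0² + 19*0) - 4*(-22) = (64 + 0 + 0) + 88 = 64 + 88 = 152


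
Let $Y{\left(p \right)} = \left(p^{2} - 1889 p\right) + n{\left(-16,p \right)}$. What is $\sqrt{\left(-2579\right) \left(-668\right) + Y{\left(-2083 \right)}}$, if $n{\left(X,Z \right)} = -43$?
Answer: $\sqrt{9996405} \approx 3161.7$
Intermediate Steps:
$Y{\left(p \right)} = -43 + p^{2} - 1889 p$ ($Y{\left(p \right)} = \left(p^{2} - 1889 p\right) - 43 = -43 + p^{2} - 1889 p$)
$\sqrt{\left(-2579\right) \left(-668\right) + Y{\left(-2083 \right)}} = \sqrt{\left(-2579\right) \left(-668\right) - \left(-3934744 - 4338889\right)} = \sqrt{1722772 + \left(-43 + 4338889 + 3934787\right)} = \sqrt{1722772 + 8273633} = \sqrt{9996405}$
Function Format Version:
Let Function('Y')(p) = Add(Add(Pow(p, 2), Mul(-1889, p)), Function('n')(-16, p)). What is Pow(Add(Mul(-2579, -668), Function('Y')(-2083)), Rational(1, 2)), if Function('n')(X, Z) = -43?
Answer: Pow(9996405, Rational(1, 2)) ≈ 3161.7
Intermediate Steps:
Function('Y')(p) = Add(-43, Pow(p, 2), Mul(-1889, p)) (Function('Y')(p) = Add(Add(Pow(p, 2), Mul(-1889, p)), -43) = Add(-43, Pow(p, 2), Mul(-1889, p)))
Pow(Add(Mul(-2579, -668), Function('Y')(-2083)), Rational(1, 2)) = Pow(Add(Mul(-2579, -668), Add(-43, Pow(-2083, 2), Mul(-1889, -2083))), Rational(1, 2)) = Pow(Add(1722772, Add(-43, 4338889, 3934787)), Rational(1, 2)) = Pow(Add(1722772, 8273633), Rational(1, 2)) = Pow(9996405, Rational(1, 2))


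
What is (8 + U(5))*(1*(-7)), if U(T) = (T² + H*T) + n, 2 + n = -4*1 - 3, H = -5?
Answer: 7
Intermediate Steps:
n = -9 (n = -2 + (-4*1 - 3) = -2 + (-4 - 3) = -2 - 7 = -9)
U(T) = -9 + T² - 5*T (U(T) = (T² - 5*T) - 9 = -9 + T² - 5*T)
(8 + U(5))*(1*(-7)) = (8 + (-9 + 5² - 5*5))*(1*(-7)) = (8 + (-9 + 25 - 25))*(-7) = (8 - 9)*(-7) = -1*(-7) = 7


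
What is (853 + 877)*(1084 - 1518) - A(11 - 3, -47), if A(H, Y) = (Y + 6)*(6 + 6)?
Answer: -750328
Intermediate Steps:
A(H, Y) = 72 + 12*Y (A(H, Y) = (6 + Y)*12 = 72 + 12*Y)
(853 + 877)*(1084 - 1518) - A(11 - 3, -47) = (853 + 877)*(1084 - 1518) - (72 + 12*(-47)) = 1730*(-434) - (72 - 564) = -750820 - 1*(-492) = -750820 + 492 = -750328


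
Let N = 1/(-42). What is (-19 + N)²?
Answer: 638401/1764 ≈ 361.91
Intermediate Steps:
N = -1/42 ≈ -0.023810
(-19 + N)² = (-19 - 1/42)² = (-799/42)² = 638401/1764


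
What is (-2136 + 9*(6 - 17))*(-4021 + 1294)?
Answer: 6094845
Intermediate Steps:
(-2136 + 9*(6 - 17))*(-4021 + 1294) = (-2136 + 9*(-11))*(-2727) = (-2136 - 99)*(-2727) = -2235*(-2727) = 6094845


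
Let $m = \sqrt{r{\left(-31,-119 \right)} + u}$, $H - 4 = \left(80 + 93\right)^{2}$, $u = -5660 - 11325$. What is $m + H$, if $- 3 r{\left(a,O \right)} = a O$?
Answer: $29933 + \frac{2 i \sqrt{40983}}{3} \approx 29933.0 + 134.96 i$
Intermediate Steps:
$u = -16985$
$r{\left(a,O \right)} = - \frac{O a}{3}$ ($r{\left(a,O \right)} = - \frac{a O}{3} = - \frac{O a}{3}$)
$H = 29933$ ($H = 4 + \left(80 + 93\right)^{2} = 4 + 173^{2} = 4 + 29929 = 29933$)
$m = \frac{2 i \sqrt{40983}}{3}$ ($m = \sqrt{\left(- \frac{1}{3}\right) \left(-119\right) \left(-31\right) - 16985} = \sqrt{- \frac{3689}{3} - 16985} = \sqrt{- \frac{54644}{3}} = \frac{2 i \sqrt{40983}}{3} \approx 134.96 i$)
$m + H = \frac{2 i \sqrt{40983}}{3} + 29933 = 29933 + \frac{2 i \sqrt{40983}}{3}$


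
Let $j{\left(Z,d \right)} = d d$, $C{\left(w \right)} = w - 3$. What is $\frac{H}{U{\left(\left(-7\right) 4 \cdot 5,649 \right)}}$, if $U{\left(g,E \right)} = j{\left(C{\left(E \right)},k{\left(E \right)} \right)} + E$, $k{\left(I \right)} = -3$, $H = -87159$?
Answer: $- \frac{87159}{658} \approx -132.46$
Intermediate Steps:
$C{\left(w \right)} = -3 + w$ ($C{\left(w \right)} = w - 3 = -3 + w$)
$j{\left(Z,d \right)} = d^{2}$
$U{\left(g,E \right)} = 9 + E$ ($U{\left(g,E \right)} = \left(-3\right)^{2} + E = 9 + E$)
$\frac{H}{U{\left(\left(-7\right) 4 \cdot 5,649 \right)}} = - \frac{87159}{9 + 649} = - \frac{87159}{658}$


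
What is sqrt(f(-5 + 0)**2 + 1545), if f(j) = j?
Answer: sqrt(1570) ≈ 39.623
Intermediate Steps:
sqrt(f(-5 + 0)**2 + 1545) = sqrt((-5 + 0)**2 + 1545) = sqrt((-5)**2 + 1545) = sqrt(25 + 1545) = sqrt(1570)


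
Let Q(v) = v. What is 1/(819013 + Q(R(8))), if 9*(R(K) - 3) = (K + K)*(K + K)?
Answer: 9/7371400 ≈ 1.2209e-6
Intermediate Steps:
R(K) = 3 + 4*K²/9 (R(K) = 3 + ((K + K)*(K + K))/9 = 3 + ((2*K)*(2*K))/9 = 3 + (4*K²)/9 = 3 + 4*K²/9)
1/(819013 + Q(R(8))) = 1/(819013 + (3 + (4/9)*8²)) = 1/(819013 + (3 + (4/9)*64)) = 1/(819013 + (3 + 256/9)) = 1/(819013 + 283/9) = 1/(7371400/9) = 9/7371400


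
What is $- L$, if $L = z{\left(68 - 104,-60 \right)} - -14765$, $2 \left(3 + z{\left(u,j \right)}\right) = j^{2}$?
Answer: $-16562$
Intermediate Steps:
$z{\left(u,j \right)} = -3 + \frac{j^{2}}{2}$
$L = 16562$ ($L = \left(-3 + \frac{\left(-60\right)^{2}}{2}\right) - -14765 = \left(-3 + \frac{1}{2} \cdot 3600\right) + 14765 = \left(-3 + 1800\right) + 14765 = 1797 + 14765 = 16562$)
$- L = \left(-1\right) 16562 = -16562$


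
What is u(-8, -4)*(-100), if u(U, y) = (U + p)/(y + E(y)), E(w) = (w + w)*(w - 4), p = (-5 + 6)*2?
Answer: 10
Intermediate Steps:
p = 2 (p = 1*2 = 2)
E(w) = 2*w*(-4 + w) (E(w) = (2*w)*(-4 + w) = 2*w*(-4 + w))
u(U, y) = (2 + U)/(y + 2*y*(-4 + y)) (u(U, y) = (U + 2)/(y + 2*y*(-4 + y)) = (2 + U)/(y + 2*y*(-4 + y)))
u(-8, -4)*(-100) = ((2 - 8)/((-4)*(-7 + 2*(-4))))*(-100) = -1/4*(-6)/(-7 - 8)*(-100) = -1/4*(-6)/(-15)*(-100) = -1/4*(-1/15)*(-6)*(-100) = -1/10*(-100) = 10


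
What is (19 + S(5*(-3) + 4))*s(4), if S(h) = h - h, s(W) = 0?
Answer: 0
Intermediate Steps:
S(h) = 0
(19 + S(5*(-3) + 4))*s(4) = (19 + 0)*0 = 19*0 = 0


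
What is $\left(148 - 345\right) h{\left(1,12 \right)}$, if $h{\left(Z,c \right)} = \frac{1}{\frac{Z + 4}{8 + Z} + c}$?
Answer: $- \frac{1773}{113} \approx -15.69$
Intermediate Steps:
$h{\left(Z,c \right)} = \frac{1}{c + \frac{4 + Z}{8 + Z}}$ ($h{\left(Z,c \right)} = \frac{1}{\frac{4 + Z}{8 + Z} + c} = \frac{1}{c + \frac{4 + Z}{8 + Z}}$)
$\left(148 - 345\right) h{\left(1,12 \right)} = \left(148 - 345\right) \frac{8 + 1}{4 + 1 + 8 \cdot 12 + 1 \cdot 12} = - 197 \frac{1}{4 + 1 + 96 + 12} \cdot 9 = - 197 \cdot \frac{1}{113} \cdot 9 = \left(-197\right) \frac{9}{113} = - \frac{1773}{113}$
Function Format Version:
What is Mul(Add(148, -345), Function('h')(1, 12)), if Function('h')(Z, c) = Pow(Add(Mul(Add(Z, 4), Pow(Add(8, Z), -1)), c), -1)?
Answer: Rational(-1773, 113) ≈ -15.690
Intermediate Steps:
Function('h')(Z, c) = Pow(Add(c, Mul(Pow(Add(8, Z), -1), Add(4, Z))), -1) (Function('h')(Z, c) = Pow(Add(Mul(Add(4, Z), Pow(Add(8, Z), -1)), c), -1) = Pow(Add(Mul(Pow(Add(8, Z), -1), Add(4, Z)), c), -1) = Pow(Add(c, Mul(Pow(Add(8, Z), -1), Add(4, Z))), -1))
Mul(Add(148, -345), Function('h')(1, 12)) = Mul(Add(148, -345), Mul(Pow(Add(4, 1, Mul(8, 12), Mul(1, 12)), -1), Add(8, 1))) = Mul(-197, Mul(Pow(Add(4, 1, 96, 12), -1), 9)) = Mul(-197, Mul(Pow(113, -1), 9)) = Mul(-197, Mul(Rational(1, 113), 9)) = Mul(-197, Rational(9, 113)) = Rational(-1773, 113)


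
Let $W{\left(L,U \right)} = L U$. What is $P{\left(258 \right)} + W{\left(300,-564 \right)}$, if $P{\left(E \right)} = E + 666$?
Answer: $-168276$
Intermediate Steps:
$P{\left(E \right)} = 666 + E$
$P{\left(258 \right)} + W{\left(300,-564 \right)} = \left(666 + 258\right) + 300 \left(-564\right) = 924 - 169200 = -168276$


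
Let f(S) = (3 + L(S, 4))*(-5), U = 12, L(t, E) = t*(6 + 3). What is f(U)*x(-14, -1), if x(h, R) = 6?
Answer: -3330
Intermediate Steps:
L(t, E) = 9*t (L(t, E) = t*9 = 9*t)
f(S) = -15 - 45*S (f(S) = (3 + 9*S)*(-5) = -15 - 45*S)
f(U)*x(-14, -1) = (-15 - 45*12)*6 = (-15 - 540)*6 = -555*6 = -3330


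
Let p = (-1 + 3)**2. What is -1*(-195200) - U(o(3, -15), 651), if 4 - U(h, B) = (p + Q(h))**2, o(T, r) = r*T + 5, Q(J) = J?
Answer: 196492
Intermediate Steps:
o(T, r) = 5 + T*r (o(T, r) = T*r + 5 = 5 + T*r)
p = 4 (p = 2**2 = 4)
U(h, B) = 4 - (4 + h)**2
-1*(-195200) - U(o(3, -15), 651) = -1*(-195200) - (4 - (4 + (5 + 3*(-15)))**2) = 195200 - (4 - (4 + (5 - 45))**2) = 195200 - (4 - (4 - 40)**2) = 195200 - (4 - 1*(-36)**2) = 195200 - (4 - 1*1296) = 195200 - (4 - 1296) = 195200 - 1*(-1292) = 195200 + 1292 = 196492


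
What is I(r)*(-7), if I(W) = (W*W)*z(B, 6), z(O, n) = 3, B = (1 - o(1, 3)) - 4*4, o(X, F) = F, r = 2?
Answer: -84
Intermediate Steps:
B = -18 (B = (1 - 1*3) - 4*4 = (1 - 3) - 16 = -2 - 16 = -18)
I(W) = 3*W**2 (I(W) = (W*W)*3 = W**2*3 = 3*W**2)
I(r)*(-7) = (3*2**2)*(-7) = (3*4)*(-7) = 12*(-7) = -84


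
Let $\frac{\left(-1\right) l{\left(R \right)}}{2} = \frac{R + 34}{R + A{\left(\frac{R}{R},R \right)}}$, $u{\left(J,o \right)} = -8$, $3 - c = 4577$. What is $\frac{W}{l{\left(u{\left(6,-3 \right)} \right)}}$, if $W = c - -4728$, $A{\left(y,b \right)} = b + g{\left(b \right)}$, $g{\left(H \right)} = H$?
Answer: $\frac{924}{13} \approx 71.077$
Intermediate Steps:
$c = -4574$ ($c = 3 - 4577 = -4574$)
$A{\left(y,b \right)} = 2 b$ ($A{\left(y,b \right)} = b + b = 2 b$)
$W = 154$ ($W = -4574 - -4728 = -4574 + 4728 = 154$)
$l{\left(R \right)} = - \frac{2 \left(34 + R\right)}{3 R}$ ($l{\left(R \right)} = - 2 \frac{R + 34}{R + 2 R} = - 2 \frac{34 + R}{3 R} = - \frac{2 \left(34 + R\right)}{3 R}$)
$\frac{W}{l{\left(u{\left(6,-3 \right)} \right)}} = \frac{154}{\frac{2}{3} \frac{1}{-8} \left(-34 - -8\right)} = \frac{154}{\frac{2}{3} \left(- \frac{1}{8}\right) \left(-34 + 8\right)} = \frac{154}{\frac{2}{3} \left(- \frac{1}{8}\right) \left(-26\right)} = \frac{154}{\frac{13}{6}} = 154 \cdot \frac{6}{13} = \frac{924}{13}$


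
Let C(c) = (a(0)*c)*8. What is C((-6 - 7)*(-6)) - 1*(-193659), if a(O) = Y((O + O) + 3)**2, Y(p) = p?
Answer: 199275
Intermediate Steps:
a(O) = (3 + 2*O)**2 (a(O) = ((O + O) + 3)**2 = (2*O + 3)**2 = (3 + 2*O)**2)
C(c) = 72*c (C(c) = ((3 + 2*0)**2*c)*8 = ((3 + 0)**2*c)*8 = (3**2*c)*8 = (9*c)*8 = 72*c)
C((-6 - 7)*(-6)) - 1*(-193659) = 72*((-6 - 7)*(-6)) - 1*(-193659) = 72*(-13*(-6)) + 193659 = 72*78 + 193659 = 5616 + 193659 = 199275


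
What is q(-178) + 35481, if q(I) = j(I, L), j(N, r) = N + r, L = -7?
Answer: 35296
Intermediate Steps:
q(I) = -7 + I (q(I) = I - 7 = -7 + I)
q(-178) + 35481 = (-7 - 178) + 35481 = -185 + 35481 = 35296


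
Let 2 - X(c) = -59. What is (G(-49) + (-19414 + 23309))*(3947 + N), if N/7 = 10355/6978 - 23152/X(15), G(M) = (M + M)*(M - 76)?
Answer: 8938051516255/425658 ≈ 2.0998e+7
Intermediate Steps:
X(c) = 61 (X(c) = 2 - 1*(-59) = 2 + 59 = 61)
G(M) = 2*M*(-76 + M) (G(M) = (2*M)*(-76 + M) = 2*M*(-76 + M))
N = -1126461007/425658 (N = 7*(10355/6978 - 23152/61) = 7*(-160923001/425658) = -1126461007/425658 ≈ -2646.4)
(G(-49) + (-19414 + 23309))*(3947 + N) = (2*(-49)*(-76 - 49) + (-19414 + 23309))*(3947 - 1126461007/425658) = (2*(-49)*(-125) + 3895)*(553611119/425658) = (12250 + 3895)*(553611119/425658) = 16145*(553611119/425658) = 8938051516255/425658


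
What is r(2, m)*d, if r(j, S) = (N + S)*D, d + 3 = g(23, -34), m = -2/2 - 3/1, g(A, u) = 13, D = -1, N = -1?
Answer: 50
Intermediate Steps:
m = -4 (m = -2*½ - 3*1 = -1 - 3 = -4)
d = 10 (d = -3 + 13 = 10)
r(j, S) = 1 - S (r(j, S) = (-1 + S)*(-1) = 1 - S)
r(2, m)*d = (1 - 1*(-4))*10 = (1 + 4)*10 = 5*10 = 50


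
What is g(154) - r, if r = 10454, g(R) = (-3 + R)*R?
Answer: 12800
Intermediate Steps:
g(R) = R*(-3 + R)
g(154) - r = 154*(-3 + 154) - 1*10454 = 154*151 - 10454 = 23254 - 10454 = 12800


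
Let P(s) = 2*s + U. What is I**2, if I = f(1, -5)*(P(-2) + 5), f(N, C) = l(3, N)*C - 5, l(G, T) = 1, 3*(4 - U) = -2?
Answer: 28900/9 ≈ 3211.1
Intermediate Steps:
U = 14/3 (U = 4 - 1/3*(-2) = 4 + 2/3 = 14/3 ≈ 4.6667)
P(s) = 14/3 + 2*s (P(s) = 2*s + 14/3 = 14/3 + 2*s)
f(N, C) = -5 + C (f(N, C) = 1*C - 5 = C - 5 = -5 + C)
I = -170/3 (I = (-5 - 5)*((14/3 + 2*(-2)) + 5) = -10*((14/3 - 4) + 5) = -10*(2/3 + 5) = -10*17/3 = -170/3 ≈ -56.667)
I**2 = (-170/3)**2 = 28900/9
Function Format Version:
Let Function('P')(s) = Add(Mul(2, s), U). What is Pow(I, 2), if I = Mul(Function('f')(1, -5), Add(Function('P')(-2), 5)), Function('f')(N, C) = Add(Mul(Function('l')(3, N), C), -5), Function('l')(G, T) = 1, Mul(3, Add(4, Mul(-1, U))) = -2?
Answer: Rational(28900, 9) ≈ 3211.1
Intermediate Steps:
U = Rational(14, 3) (U = Add(4, Mul(Rational(-1, 3), -2)) = Add(4, Rational(2, 3)) = Rational(14, 3) ≈ 4.6667)
Function('P')(s) = Add(Rational(14, 3), Mul(2, s)) (Function('P')(s) = Add(Mul(2, s), Rational(14, 3)) = Add(Rational(14, 3), Mul(2, s)))
Function('f')(N, C) = Add(-5, C) (Function('f')(N, C) = Add(Mul(1, C), -5) = Add(C, -5) = Add(-5, C))
I = Rational(-170, 3) (I = Mul(Add(-5, -5), Add(Add(Rational(14, 3), Mul(2, -2)), 5)) = Mul(-10, Add(Add(Rational(14, 3), -4), 5)) = Mul(-10, Add(Rational(2, 3), 5)) = Mul(-10, Rational(17, 3)) = Rational(-170, 3) ≈ -56.667)
Pow(I, 2) = Pow(Rational(-170, 3), 2) = Rational(28900, 9)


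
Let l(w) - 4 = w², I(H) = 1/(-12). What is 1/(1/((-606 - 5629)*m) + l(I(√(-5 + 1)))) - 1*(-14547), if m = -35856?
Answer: 3257860744623/223950289 ≈ 14547.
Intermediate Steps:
I(H) = -1/12
l(w) = 4 + w²
1/(1/((-606 - 5629)*m) + l(I(√(-5 + 1)))) - 1*(-14547) = 1/(1/(-606 - 5629*(-35856)) + (4 + (-1/12)²)) - 1*(-14547) = 1/(-1/35856/(-6235) + (4 + 1/144)) + 14547 = 1/(-1/6235*(-1/35856) + 577/144) + 14547 = 1/(1/223562160 + 577/144) + 14547 = 1/(223950289/55890540) + 14547 = 55890540/223950289 + 14547 = 3257860744623/223950289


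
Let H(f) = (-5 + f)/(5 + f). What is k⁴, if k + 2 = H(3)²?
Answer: 923521/65536 ≈ 14.092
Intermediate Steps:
H(f) = (-5 + f)/(5 + f)
k = -31/16 (k = -2 + ((-5 + 3)/(5 + 3))² = -2 + (-2/8)² = -2 + ((⅛)*(-2))² = -2 + (-¼)² = -2 + 1/16 = -31/16 ≈ -1.9375)
k⁴ = (-31/16)⁴ = 923521/65536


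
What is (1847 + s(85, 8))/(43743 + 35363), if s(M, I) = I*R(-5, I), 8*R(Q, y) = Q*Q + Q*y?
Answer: 916/39553 ≈ 0.023159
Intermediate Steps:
R(Q, y) = Q**2/8 + Q*y/8 (R(Q, y) = (Q*Q + Q*y)/8 = (Q**2 + Q*y)/8 = Q**2/8 + Q*y/8)
s(M, I) = I*(25/8 - 5*I/8) (s(M, I) = I*((1/8)*(-5)*(-5 + I)) = I*(25/8 - 5*I/8))
(1847 + s(85, 8))/(43743 + 35363) = (1847 + (5/8)*8*(5 - 1*8))/(43743 + 35363) = (1847 + (5/8)*8*(5 - 8))/79106 = (1847 + (5/8)*8*(-3))*(1/79106) = (1847 - 15)*(1/79106) = 1832*(1/79106) = 916/39553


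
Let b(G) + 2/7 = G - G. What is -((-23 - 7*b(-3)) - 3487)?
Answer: 3508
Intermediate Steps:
b(G) = -2/7 (b(G) = -2/7 + (G - G) = -2/7 + 0 = -2/7)
-((-23 - 7*b(-3)) - 3487) = -((-23 - 7*(-2/7)) - 3487) = -((-23 + 2) - 3487) = -(-21 - 3487) = -1*(-3508) = 3508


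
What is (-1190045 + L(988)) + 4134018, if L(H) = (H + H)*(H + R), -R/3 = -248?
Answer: 6366405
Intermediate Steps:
R = 744 (R = -3*(-248) = 744)
L(H) = 2*H*(744 + H) (L(H) = (H + H)*(H + 744) = (2*H)*(744 + H) = 2*H*(744 + H))
(-1190045 + L(988)) + 4134018 = (-1190045 + 2*988*(744 + 988)) + 4134018 = (-1190045 + 2*988*1732) + 4134018 = (-1190045 + 3422432) + 4134018 = 2232387 + 4134018 = 6366405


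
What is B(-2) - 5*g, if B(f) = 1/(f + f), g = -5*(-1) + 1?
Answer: -121/4 ≈ -30.250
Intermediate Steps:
g = 6 (g = 5 + 1 = 6)
B(f) = 1/(2*f)
B(-2) - 5*g = (½)/(-2) - 5*6 = (½)*(-½) - 30 = -¼ - 30 = -121/4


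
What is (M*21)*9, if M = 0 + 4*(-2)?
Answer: -1512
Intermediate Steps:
M = -8 (M = 0 - 8 = -8)
(M*21)*9 = -8*21*9 = -168*9 = -1512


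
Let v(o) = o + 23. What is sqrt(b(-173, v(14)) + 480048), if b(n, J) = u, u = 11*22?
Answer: sqrt(480290) ≈ 693.03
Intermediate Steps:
v(o) = 23 + o
u = 242
b(n, J) = 242
sqrt(b(-173, v(14)) + 480048) = sqrt(242 + 480048) = sqrt(480290)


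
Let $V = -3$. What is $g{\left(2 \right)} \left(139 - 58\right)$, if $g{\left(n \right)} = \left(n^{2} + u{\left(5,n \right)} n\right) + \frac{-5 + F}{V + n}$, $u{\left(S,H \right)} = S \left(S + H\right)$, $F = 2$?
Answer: $6237$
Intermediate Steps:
$u{\left(S,H \right)} = S \left(H + S\right)$
$g{\left(n \right)} = n^{2} - \frac{3}{-3 + n} + n \left(25 + 5 n\right)$ ($g{\left(n \right)} = \left(n^{2} + 5 \left(n + 5\right) n\right) + \frac{-5 + 2}{-3 + n} = \left(n^{2} + 5 \left(5 + n\right) n\right) - \frac{3}{-3 + n} = \left(n^{2} + \left(25 + 5 n\right) n\right) - \frac{3}{-3 + n} = \left(n^{2} + n \left(25 + 5 n\right)\right) - \frac{3}{-3 + n} = n^{2} - \frac{3}{-3 + n} + n \left(25 + 5 n\right)$)
$g{\left(2 \right)} \left(139 - 58\right) = \frac{-3 - 150 + 6 \cdot 2^{3} + 7 \cdot 2^{2}}{-3 + 2} \left(139 - 58\right) = \frac{-3 - 150 + 6 \cdot 8 + 7 \cdot 4}{-1} \cdot 81 = - (-3 - 150 + 48 + 28) 81 = \left(-1\right) \left(-77\right) 81 = 77 \cdot 81 = 6237$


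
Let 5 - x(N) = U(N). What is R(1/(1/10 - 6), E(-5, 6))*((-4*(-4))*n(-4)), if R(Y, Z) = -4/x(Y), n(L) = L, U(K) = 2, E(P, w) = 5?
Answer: 256/3 ≈ 85.333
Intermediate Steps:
x(N) = 3 (x(N) = 5 - 1*2 = 5 - 2 = 3)
R(Y, Z) = -4/3
R(1/(1/10 - 6), E(-5, 6))*((-4*(-4))*n(-4)) = -4*(-4*(-4))*(-4)/3 = -64*(-4)/3 = -4/3*(-64) = 256/3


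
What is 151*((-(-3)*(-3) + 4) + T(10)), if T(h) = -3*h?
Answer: -5285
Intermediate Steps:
151*((-(-3)*(-3) + 4) + T(10)) = 151*((-(-3)*(-3) + 4) - 3*10) = 151*((-3*3 + 4) - 30) = 151*((-9 + 4) - 30) = 151*(-5 - 30) = 151*(-35) = -5285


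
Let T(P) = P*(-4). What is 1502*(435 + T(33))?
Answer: 455106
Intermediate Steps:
T(P) = -4*P
1502*(435 + T(33)) = 1502*(435 - 4*33) = 1502*(435 - 132) = 1502*303 = 455106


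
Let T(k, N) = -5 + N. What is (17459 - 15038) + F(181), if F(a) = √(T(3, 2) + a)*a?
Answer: 2421 + 181*√178 ≈ 4835.8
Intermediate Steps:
F(a) = a*√(-3 + a) (F(a) = √((-5 + 2) + a)*a = √(-3 + a)*a = a*√(-3 + a))
(17459 - 15038) + F(181) = (17459 - 15038) + 181*√(-3 + 181) = 2421 + 181*√178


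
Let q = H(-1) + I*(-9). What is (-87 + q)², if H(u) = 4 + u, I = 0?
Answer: 7056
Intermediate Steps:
q = 3 (q = (4 - 1) + 0*(-9) = 3 + 0 = 3)
(-87 + q)² = (-87 + 3)² = (-84)² = 7056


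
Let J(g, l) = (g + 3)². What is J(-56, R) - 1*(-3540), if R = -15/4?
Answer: 6349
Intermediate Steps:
R = -15/4 ≈ -3.7500
J(g, l) = (3 + g)²
J(-56, R) - 1*(-3540) = (3 - 56)² - 1*(-3540) = (-53)² + 3540 = 2809 + 3540 = 6349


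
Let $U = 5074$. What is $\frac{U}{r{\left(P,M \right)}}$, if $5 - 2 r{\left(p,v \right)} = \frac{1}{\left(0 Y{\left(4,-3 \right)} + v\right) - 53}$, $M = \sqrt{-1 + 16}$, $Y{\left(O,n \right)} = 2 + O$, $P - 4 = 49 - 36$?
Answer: $\frac{142305404}{70381} - \frac{10148 \sqrt{15}}{70381} \approx 2021.4$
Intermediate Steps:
$P = 17$ ($P = 4 + \left(49 - 36\right) = 4 + 13 = 17$)
$M = \sqrt{15} \approx 3.873$
$r{\left(p,v \right)} = \frac{5}{2} - \frac{1}{2 \left(-53 + v\right)}$ ($r{\left(p,v \right)} = \frac{5}{2} - \frac{1}{2 \left(\left(0 \left(2 + 4\right) + v\right) - 53\right)} = \frac{5}{2} - \frac{1}{2 \left(\left(0 \cdot 6 + v\right) - 53\right)} = \frac{5}{2} - \frac{1}{2 \left(\left(0 + v\right) - 53\right)} = \frac{5}{2} - \frac{1}{2 \left(v - 53\right)} = \frac{5}{2} - \frac{1}{2 \left(-53 + v\right)}$)
$\frac{U}{r{\left(P,M \right)}} = \frac{5074}{\frac{1}{2} \frac{1}{-53 + \sqrt{15}} \left(-266 + 5 \sqrt{15}\right)} = 5074 \frac{2 \left(-53 + \sqrt{15}\right)}{-266 + 5 \sqrt{15}} = \frac{10148 \left(-53 + \sqrt{15}\right)}{-266 + 5 \sqrt{15}}$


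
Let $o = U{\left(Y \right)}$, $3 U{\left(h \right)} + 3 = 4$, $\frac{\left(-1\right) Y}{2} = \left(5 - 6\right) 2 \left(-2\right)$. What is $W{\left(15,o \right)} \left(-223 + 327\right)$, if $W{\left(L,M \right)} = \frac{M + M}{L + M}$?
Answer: $\frac{104}{23} \approx 4.5217$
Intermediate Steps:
$Y = -8$ ($Y = - 2 \left(5 - 6\right) 2 \left(-2\right) = - 2 \left(-1\right) 2 \left(-2\right) = - 2 \left(\left(-2\right) \left(-2\right)\right) = \left(-2\right) 4 = -8$)
$U{\left(h \right)} = \frac{1}{3}$ ($U{\left(h \right)} = -1 + \frac{1}{3} \cdot 4 = -1 + \frac{4}{3} = \frac{1}{3}$)
$o = \frac{1}{3} \approx 0.33333$
$W{\left(L,M \right)} = \frac{2 M}{L + M}$
$W{\left(15,o \right)} \left(-223 + 327\right) = 2 \cdot \frac{1}{3} \frac{1}{15 + \frac{1}{3}} \left(-223 + 327\right) = 2 \cdot \frac{1}{3} \frac{1}{\frac{46}{3}} \cdot 104 = 2 \cdot \frac{1}{3} \cdot \frac{3}{46} \cdot 104 = \frac{1}{23} \cdot 104 = \frac{104}{23}$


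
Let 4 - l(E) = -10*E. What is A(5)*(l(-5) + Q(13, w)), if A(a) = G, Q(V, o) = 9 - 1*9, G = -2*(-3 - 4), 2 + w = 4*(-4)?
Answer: -644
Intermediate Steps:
w = -18 (w = -2 + 4*(-4) = -2 - 16 = -18)
G = 14 (G = -2*(-7) = 14)
Q(V, o) = 0 (Q(V, o) = 9 - 9 = 0)
l(E) = 4 + 10*E (l(E) = 4 - (-10)*E = 4 + 10*E)
A(a) = 14
A(5)*(l(-5) + Q(13, w)) = 14*((4 + 10*(-5)) + 0) = 14*((4 - 50) + 0) = 14*(-46 + 0) = 14*(-46) = -644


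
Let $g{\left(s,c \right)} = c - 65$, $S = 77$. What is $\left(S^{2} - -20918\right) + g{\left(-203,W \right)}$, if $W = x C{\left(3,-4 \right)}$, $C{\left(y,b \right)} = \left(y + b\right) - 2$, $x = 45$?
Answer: $26647$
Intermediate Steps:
$C{\left(y,b \right)} = -2 + b + y$ ($C{\left(y,b \right)} = \left(b + y\right) - 2 = -2 + b + y$)
$W = -135$ ($W = 45 \left(-2 - 4 + 3\right) = 45 \left(-3\right) = -135$)
$g{\left(s,c \right)} = -65 + c$
$\left(S^{2} - -20918\right) + g{\left(-203,W \right)} = \left(77^{2} - -20918\right) - 200 = \left(5929 + 20918\right) - 200 = 26847 - 200 = 26647$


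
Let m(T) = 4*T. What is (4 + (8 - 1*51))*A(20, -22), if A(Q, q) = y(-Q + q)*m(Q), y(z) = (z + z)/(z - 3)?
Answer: -5824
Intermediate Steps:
y(z) = 2*z/(-3 + z) (y(z) = (2*z)/(-3 + z) = 2*z/(-3 + z))
A(Q, q) = 8*Q*(q - Q)/(-3 + q - Q) (A(Q, q) = (2*(-Q + q)/(-3 + (-Q + q)))*(4*Q) = (2*(q - Q)/(-3 + (q - Q)))*(4*Q) = (2*(q - Q)/(-3 + q - Q))*(4*Q) = 8*Q*(q - Q)/(-3 + q - Q))
(4 + (8 - 1*51))*A(20, -22) = (4 + (8 - 1*51))*(8*20*(20 - 1*(-22))/(3 + 20 - 1*(-22))) = (4 + (8 - 51))*(8*20*(20 + 22)/(3 + 20 + 22)) = (4 - 43)*(8*20*42/45) = -312*20*42/45 = -39*448/3 = -5824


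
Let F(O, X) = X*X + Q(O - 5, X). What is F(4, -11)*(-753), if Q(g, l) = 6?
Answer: -95631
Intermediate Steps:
F(O, X) = 6 + X**2 (F(O, X) = X*X + 6 = X**2 + 6 = 6 + X**2)
F(4, -11)*(-753) = (6 + (-11)**2)*(-753) = (6 + 121)*(-753) = 127*(-753) = -95631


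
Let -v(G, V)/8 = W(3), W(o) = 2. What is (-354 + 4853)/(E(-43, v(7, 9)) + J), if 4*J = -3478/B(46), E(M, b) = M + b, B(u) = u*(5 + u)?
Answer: -21109308/278567 ≈ -75.778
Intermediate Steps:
v(G, V) = -16 (v(G, V) = -8*2 = -16)
J = -1739/4692 (J = (-3478*1/(46*(5 + 46)))/4 = (-3478/(46*51))/4 = (-3478/2346)/4 = (-3478*1/2346)/4 = (¼)*(-1739/1173) = -1739/4692 ≈ -0.37063)
(-354 + 4853)/(E(-43, v(7, 9)) + J) = (-354 + 4853)/((-43 - 16) - 1739/4692) = 4499/(-59 - 1739/4692) = 4499/(-278567/4692) = 4499*(-4692/278567) = -21109308/278567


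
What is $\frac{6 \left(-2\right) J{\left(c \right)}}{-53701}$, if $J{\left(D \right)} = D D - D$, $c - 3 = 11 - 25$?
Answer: $\frac{1584}{53701} \approx 0.029497$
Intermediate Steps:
$c = -11$ ($c = 3 + \left(11 - 25\right) = 3 - 14 = -11$)
$J{\left(D \right)} = D^{2} - D$
$\frac{6 \left(-2\right) J{\left(c \right)}}{-53701} = \frac{6 \left(-2\right) \left(- 11 \left(-1 - 11\right)\right)}{-53701} = - 12 \left(\left(-11\right) \left(-12\right)\right) \left(- \frac{1}{53701}\right) = \left(-12\right) 132 \left(- \frac{1}{53701}\right) = \left(-1584\right) \left(- \frac{1}{53701}\right) = \frac{1584}{53701}$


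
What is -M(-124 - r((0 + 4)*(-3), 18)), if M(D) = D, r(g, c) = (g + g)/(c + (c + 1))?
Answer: 4564/37 ≈ 123.35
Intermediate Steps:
r(g, c) = 2*g/(1 + 2*c) (r(g, c) = (2*g)/(c + (1 + c)) = (2*g)/(1 + 2*c) = 2*g/(1 + 2*c))
-M(-124 - r((0 + 4)*(-3), 18)) = -(-124 - 2*(0 + 4)*(-3)/(1 + 2*18)) = -(-124 - 2*4*(-3)/(1 + 36)) = -(-124 - 2*(-12)/37) = -(-124 - 1*(-24/37)) = -(-124 + 24/37) = -1*(-4564/37) = 4564/37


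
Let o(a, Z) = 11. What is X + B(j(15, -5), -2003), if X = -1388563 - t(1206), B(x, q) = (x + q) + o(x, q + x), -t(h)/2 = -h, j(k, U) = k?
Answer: -1392952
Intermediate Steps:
t(h) = 2*h (t(h) = -(-2)*h = 2*h)
B(x, q) = 11 + q + x (B(x, q) = (x + q) + 11 = (q + x) + 11 = 11 + q + x)
X = -1390975 (X = -1388563 - 2*1206 = -1388563 - 1*2412 = -1388563 - 2412 = -1390975)
X + B(j(15, -5), -2003) = -1390975 + (11 - 2003 + 15) = -1390975 - 1977 = -1392952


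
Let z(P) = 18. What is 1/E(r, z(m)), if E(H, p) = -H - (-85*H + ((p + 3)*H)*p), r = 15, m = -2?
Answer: -1/4410 ≈ -0.00022676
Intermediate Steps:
E(H, p) = 84*H - H*p*(3 + p) (E(H, p) = -H - (-85*H + ((3 + p)*H)*p) = -H - (-85*H + (H*(3 + p))*p) = -H - (-85*H + H*p*(3 + p)) = -H + (85*H - H*p*(3 + p)) = 84*H - H*p*(3 + p))
1/E(r, z(m)) = 1/(15*(84 - 1*18² - 3*18)) = 1/(15*(84 - 1*324 - 54)) = 1/(15*(84 - 324 - 54)) = 1/(15*(-294)) = 1/(-4410) = -1/4410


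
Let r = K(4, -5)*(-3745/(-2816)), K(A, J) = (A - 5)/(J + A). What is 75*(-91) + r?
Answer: -19215455/2816 ≈ -6823.7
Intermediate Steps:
K(A, J) = (-5 + A)/(A + J)
r = 3745/2816 (r = ((-5 + 4)/(4 - 5))*(-3745/(-2816)) = (-1/(-1))*(-3745*(-1/2816)) = -1*(-1)*(3745/2816) = 1*(3745/2816) = 3745/2816 ≈ 1.3299)
75*(-91) + r = 75*(-91) + 3745/2816 = -6825 + 3745/2816 = -19215455/2816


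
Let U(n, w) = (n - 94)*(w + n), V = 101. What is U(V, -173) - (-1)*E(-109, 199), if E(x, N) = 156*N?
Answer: 30540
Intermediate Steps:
U(n, w) = (-94 + n)*(n + w)
U(V, -173) - (-1)*E(-109, 199) = (101² - 94*101 - 94*(-173) + 101*(-173)) - (-1)*156*199 = (10201 - 9494 + 16262 - 17473) - (-1)*31044 = -504 - 1*(-31044) = -504 + 31044 = 30540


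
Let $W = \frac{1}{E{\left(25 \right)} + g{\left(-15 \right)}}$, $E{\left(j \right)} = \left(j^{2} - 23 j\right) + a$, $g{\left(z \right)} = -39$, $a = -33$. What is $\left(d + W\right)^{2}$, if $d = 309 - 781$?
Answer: $\frac{107848225}{484} \approx 2.2283 \cdot 10^{5}$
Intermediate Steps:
$E{\left(j \right)} = -33 + j^{2} - 23 j$ ($E{\left(j \right)} = \left(j^{2} - 23 j\right) - 33 = -33 + j^{2} - 23 j$)
$d = -472$ ($d = 309 - 781 = -472$)
$W = - \frac{1}{22}$ ($W = \frac{1}{\left(-33 + 25^{2} - 575\right) - 39} = \frac{1}{\left(-33 + 625 - 575\right) - 39} = \frac{1}{17 - 39} = \frac{1}{-22} = - \frac{1}{22} \approx -0.045455$)
$\left(d + W\right)^{2} = \left(-472 - \frac{1}{22}\right)^{2} = \left(- \frac{10385}{22}\right)^{2} = \frac{107848225}{484}$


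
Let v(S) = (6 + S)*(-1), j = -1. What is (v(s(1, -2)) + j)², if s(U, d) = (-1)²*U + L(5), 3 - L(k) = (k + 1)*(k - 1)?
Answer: 169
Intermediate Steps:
L(k) = 3 - (1 + k)*(-1 + k) (L(k) = 3 - (k + 1)*(k - 1) = 3 - (1 + k)*(-1 + k))
s(U, d) = -21 + U (s(U, d) = (-1)²*U + (4 - 1*5²) = 1*U + (4 - 1*25) = U + (4 - 25) = U - 21 = -21 + U)
v(S) = -6 - S
(v(s(1, -2)) + j)² = ((-6 - (-21 + 1)) - 1)² = ((-6 - 1*(-20)) - 1)² = ((-6 + 20) - 1)² = (14 - 1)² = 13² = 169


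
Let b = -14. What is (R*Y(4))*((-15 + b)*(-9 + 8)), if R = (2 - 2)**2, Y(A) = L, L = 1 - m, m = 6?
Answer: 0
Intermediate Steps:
L = -5 (L = 1 - 1*6 = 1 - 6 = -5)
Y(A) = -5
R = 0 (R = 0**2 = 0)
(R*Y(4))*((-15 + b)*(-9 + 8)) = (0*(-5))*((-15 - 14)*(-9 + 8)) = 0*(-29*(-1)) = 0*29 = 0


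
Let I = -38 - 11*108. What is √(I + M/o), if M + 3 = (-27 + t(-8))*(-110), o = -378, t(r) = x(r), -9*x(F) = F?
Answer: 5*I*√143886/54 ≈ 35.122*I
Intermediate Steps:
x(F) = -F/9
t(r) = -r/9
M = 25823/9 (M = -3 + (-27 - ⅑*(-8))*(-110) = -3 + (-27 + 8/9)*(-110) = -3 - 235/9*(-110) = -3 + 25850/9 = 25823/9 ≈ 2869.2)
I = -1226 (I = -38 - 1188 = -1226)
√(I + M/o) = √(-1226 + (25823/9)/(-378)) = √(-1226 + (25823/9)*(-1/378)) = √(-1226 - 3689/486) = √(-599525/486) = 5*I*√143886/54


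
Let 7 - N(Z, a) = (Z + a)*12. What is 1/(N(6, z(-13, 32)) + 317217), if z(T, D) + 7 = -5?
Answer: 1/317296 ≈ 3.1516e-6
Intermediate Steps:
z(T, D) = -12 (z(T, D) = -7 - 5 = -12)
N(Z, a) = 7 - 12*Z - 12*a (N(Z, a) = 7 - (Z + a)*12 = 7 - (12*Z + 12*a) = 7 + (-12*Z - 12*a) = 7 - 12*Z - 12*a)
1/(N(6, z(-13, 32)) + 317217) = 1/((7 - 12*6 - 12*(-12)) + 317217) = 1/((7 - 72 + 144) + 317217) = 1/(79 + 317217) = 1/317296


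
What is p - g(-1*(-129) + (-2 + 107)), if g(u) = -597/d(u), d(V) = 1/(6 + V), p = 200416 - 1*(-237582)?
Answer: 581278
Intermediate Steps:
p = 437998 (p = 200416 + 237582 = 437998)
g(u) = -3582 - 597*u (g(u) = -(3582 + 597*u) = -597*(6 + u) = -3582 - 597*u)
p - g(-1*(-129) + (-2 + 107)) = 437998 - (-3582 - 597*(-1*(-129) + (-2 + 107))) = 437998 - (-3582 - 597*(129 + 105)) = 437998 - (-3582 - 597*234) = 437998 - (-3582 - 139698) = 437998 - 1*(-143280) = 437998 + 143280 = 581278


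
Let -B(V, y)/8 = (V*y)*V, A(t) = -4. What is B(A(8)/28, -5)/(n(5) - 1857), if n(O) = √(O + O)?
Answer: -74280/168973511 - 40*√10/168973511 ≈ -0.00044034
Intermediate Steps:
B(V, y) = -8*y*V² (B(V, y) = -8*V*y*V = -8*y*V²)
n(O) = √2*√O (n(O) = √(2*O) = √2*√O)
B(A(8)/28, -5)/(n(5) - 1857) = (-8*(-5)*(-4/28)²)/(√2*√5 - 1857) = (-8*(-5)*(-4*1/28)²)/(√10 - 1857) = (-8*(-5)*(-⅐)²)/(-1857 + √10) = (-8*(-5)*1/49)/(-1857 + √10) = 40/(49*(-1857 + √10))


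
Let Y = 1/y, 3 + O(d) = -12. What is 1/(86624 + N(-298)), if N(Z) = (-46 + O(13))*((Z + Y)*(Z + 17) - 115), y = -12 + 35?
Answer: -23/115313576 ≈ -1.9946e-7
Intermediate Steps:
O(d) = -15 (O(d) = -3 - 12 = -15)
y = 23
Y = 1/23 ≈ 0.043478
N(Z) = 7015 - 61*(17 + Z)*(1/23 + Z) (N(Z) = (-46 - 15)*((Z + 1/23)*(Z + 17) - 115) = -61*((1/23 + Z)*(17 + Z) - 115) = -61*((17 + Z)*(1/23 + Z) - 115) = -61*(-115 + (17 + Z)*(1/23 + Z)) = 7015 - 61*(17 + Z)*(1/23 + Z))
1/(86624 + N(-298)) = 1/(86624 + (160308/23 - 61*(-298)**2 - 23912/23*(-298))) = 1/(86624 + (160308/23 - 61*88804 + 7125776/23)) = 1/(86624 + (160308/23 - 5417044 + 7125776/23)) = 1/(86624 - 117305928/23) = 1/(-115313576/23) = -23/115313576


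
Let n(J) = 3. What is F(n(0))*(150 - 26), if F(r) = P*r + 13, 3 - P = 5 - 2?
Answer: 1612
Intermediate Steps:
P = 0 (P = 3 - (5 - 2) = 3 - 1*3 = 3 - 3 = 0)
F(r) = 13 (F(r) = 0*r + 13 = 0 + 13 = 13)
F(n(0))*(150 - 26) = 13*(150 - 26) = 13*124 = 1612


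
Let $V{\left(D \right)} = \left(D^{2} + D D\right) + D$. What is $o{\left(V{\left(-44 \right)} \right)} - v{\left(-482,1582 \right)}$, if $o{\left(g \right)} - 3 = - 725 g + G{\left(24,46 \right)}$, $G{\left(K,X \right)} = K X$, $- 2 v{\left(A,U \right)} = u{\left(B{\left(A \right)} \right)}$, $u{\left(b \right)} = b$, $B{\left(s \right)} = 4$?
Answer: $-2774191$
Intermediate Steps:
$V{\left(D \right)} = D + 2 D^{2}$ ($V{\left(D \right)} = \left(D^{2} + D^{2}\right) + D = 2 D^{2} + D = D + 2 D^{2}$)
$v{\left(A,U \right)} = -2$ ($v{\left(A,U \right)} = \left(- \frac{1}{2}\right) 4 = -2$)
$o{\left(g \right)} = 1107 - 725 g$ ($o{\left(g \right)} = 3 - \left(-1104 + 725 g\right) = 1107 - 725 g$)
$o{\left(V{\left(-44 \right)} \right)} - v{\left(-482,1582 \right)} = \left(1107 - 725 \left(- 44 \left(1 + 2 \left(-44\right)\right)\right)\right) - -2 = \left(1107 - 725 \left(- 44 \left(1 - 88\right)\right)\right) + 2 = \left(1107 - 725 \left(\left(-44\right) \left(-87\right)\right)\right) + 2 = \left(1107 - 2775300\right) + 2 = -2774193 + 2 = -2774191$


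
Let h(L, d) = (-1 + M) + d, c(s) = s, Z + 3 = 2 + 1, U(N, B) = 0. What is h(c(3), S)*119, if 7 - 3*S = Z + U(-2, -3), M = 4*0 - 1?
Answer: 119/3 ≈ 39.667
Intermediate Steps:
M = -1 (M = 0 - 1 = -1)
Z = 0 (Z = -3 + (2 + 1) = -3 + 3 = 0)
S = 7/3 (S = 7/3 - (0 + 0)/3 = 7/3 - ⅓*0 = 7/3 + 0 = 7/3 ≈ 2.3333)
h(L, d) = -2 + d (h(L, d) = (-1 - 1) + d = -2 + d)
h(c(3), S)*119 = (-2 + 7/3)*119 = (⅓)*119 = 119/3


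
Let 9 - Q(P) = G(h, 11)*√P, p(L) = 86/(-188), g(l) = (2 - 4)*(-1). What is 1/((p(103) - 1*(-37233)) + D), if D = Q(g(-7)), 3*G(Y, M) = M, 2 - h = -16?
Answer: 2961596430/110294417334913 + 291588*√2/110294417334913 ≈ 2.6855e-5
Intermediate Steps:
h = 18 (h = 2 - 1*(-16) = 2 + 16 = 18)
G(Y, M) = M/3
g(l) = 2 (g(l) = -2*(-1) = 2)
p(L) = -43/94 (p(L) = 86*(-1/188) = -43/94)
Q(P) = 9 - 11*√P/3 (Q(P) = 9 - (⅓)*11*√P = 9 - 11*√P/3)
D = 9 - 11*√2/3 ≈ 3.8145
1/((p(103) - 1*(-37233)) + D) = 1/((-43/94 - 1*(-37233)) + (9 - 11*√2/3)) = 1/((-43/94 + 37233) + (9 - 11*√2/3)) = 1/(3499859/94 + (9 - 11*√2/3)) = 1/(3500705/94 - 11*√2/3)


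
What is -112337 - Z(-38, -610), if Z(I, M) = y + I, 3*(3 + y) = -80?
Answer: -336808/3 ≈ -1.1227e+5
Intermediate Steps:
y = -89/3 (y = -3 + (1/3)*(-80) = -3 - 80/3 = -89/3 ≈ -29.667)
Z(I, M) = -89/3 + I
-112337 - Z(-38, -610) = -112337 - (-89/3 - 38) = -112337 - 1*(-203/3) = -112337 + 203/3 = -336808/3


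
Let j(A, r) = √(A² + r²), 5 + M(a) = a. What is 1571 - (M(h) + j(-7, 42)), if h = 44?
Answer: 1532 - 7*√37 ≈ 1489.4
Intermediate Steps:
M(a) = -5 + a
1571 - (M(h) + j(-7, 42)) = 1571 - ((-5 + 44) + √((-7)² + 42²)) = 1571 - (39 + √(49 + 1764)) = 1571 - (39 + √1813) = 1571 - (39 + 7*√37) = 1571 + (-39 - 7*√37) = 1532 - 7*√37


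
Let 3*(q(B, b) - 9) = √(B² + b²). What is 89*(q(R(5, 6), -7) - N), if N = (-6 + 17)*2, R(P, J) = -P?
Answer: -1157 + 89*√74/3 ≈ -901.80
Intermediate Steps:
q(B, b) = 9 + √(B² + b²)/3
N = 22 (N = 11*2 = 22)
89*(q(R(5, 6), -7) - N) = 89*((9 + √((-1*5)² + (-7)²)/3) - 1*22) = 89*((9 + √((-5)² + 49)/3) - 22) = 89*((9 + √(25 + 49)/3) - 22) = 89*((9 + √74/3) - 22) = 89*(-13 + √74/3) = -1157 + 89*√74/3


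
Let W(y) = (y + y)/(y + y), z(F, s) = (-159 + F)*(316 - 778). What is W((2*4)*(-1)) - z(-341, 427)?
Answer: -230999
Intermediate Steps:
z(F, s) = 73458 - 462*F (z(F, s) = (-159 + F)*(-462) = 73458 - 462*F)
W(y) = 1 (W(y) = (2*y)/((2*y)) = (2*y)*(1/(2*y)) = 1)
W((2*4)*(-1)) - z(-341, 427) = 1 - (73458 - 462*(-341)) = 1 - (73458 + 157542) = 1 - 1*231000 = 1 - 231000 = -230999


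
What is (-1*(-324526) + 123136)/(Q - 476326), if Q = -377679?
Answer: -447662/854005 ≈ -0.52419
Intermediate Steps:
(-1*(-324526) + 123136)/(Q - 476326) = (-1*(-324526) + 123136)/(-377679 - 476326) = (324526 + 123136)/(-854005) = 447662*(-1/854005) = -447662/854005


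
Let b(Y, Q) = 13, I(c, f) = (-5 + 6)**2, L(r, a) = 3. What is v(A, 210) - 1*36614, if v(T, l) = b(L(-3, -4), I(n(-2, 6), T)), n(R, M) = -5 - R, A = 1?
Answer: -36601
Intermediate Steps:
I(c, f) = 1 (I(c, f) = 1**2 = 1)
v(T, l) = 13
v(A, 210) - 1*36614 = 13 - 1*36614 = 13 - 36614 = -36601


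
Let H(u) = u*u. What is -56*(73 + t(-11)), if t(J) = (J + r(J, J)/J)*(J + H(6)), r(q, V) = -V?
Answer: 12712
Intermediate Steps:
H(u) = u**2
t(J) = (-1 + J)*(36 + J) (t(J) = (J + (-J)/J)*(J + 6**2) = (J - 1)*(J + 36) = (-1 + J)*(36 + J))
-56*(73 + t(-11)) = -56*(73 + (-36 + (-11)**2 + 35*(-11))) = -56*(73 + (-36 + 121 - 385)) = -56*(73 - 300) = -56*(-227) = 12712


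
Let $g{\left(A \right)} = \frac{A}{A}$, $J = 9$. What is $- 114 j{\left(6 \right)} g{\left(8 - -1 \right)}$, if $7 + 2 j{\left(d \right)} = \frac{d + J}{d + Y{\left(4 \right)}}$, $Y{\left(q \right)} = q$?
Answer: $\frac{627}{2} \approx 313.5$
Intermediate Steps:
$j{\left(d \right)} = - \frac{7}{2} + \frac{9 + d}{2 \left(4 + d\right)}$ ($j{\left(d \right)} = - \frac{7}{2} + \frac{\left(d + 9\right) \frac{1}{d + 4}}{2} = - \frac{7}{2} + \frac{\left(9 + d\right) \frac{1}{4 + d}}{2} = - \frac{7}{2} + \frac{\frac{1}{4 + d} \left(9 + d\right)}{2} = - \frac{7}{2} + \frac{9 + d}{2 \left(4 + d\right)}$)
$g{\left(A \right)} = 1$
$- 114 j{\left(6 \right)} g{\left(8 - -1 \right)} = - 114 \frac{-19 - 36}{2 \left(4 + 6\right)} 1 = - 114 \frac{-19 - 36}{2 \cdot 10} \cdot 1 = - 114 \cdot \frac{1}{2} \cdot \frac{1}{10} \left(-55\right) 1 = \left(-114\right) \left(- \frac{11}{4}\right) 1 = \frac{627}{2} \cdot 1 = \frac{627}{2}$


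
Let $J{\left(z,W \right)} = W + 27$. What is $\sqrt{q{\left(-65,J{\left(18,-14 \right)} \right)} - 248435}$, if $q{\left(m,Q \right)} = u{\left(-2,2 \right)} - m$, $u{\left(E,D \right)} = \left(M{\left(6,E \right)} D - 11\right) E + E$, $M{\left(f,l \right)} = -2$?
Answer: $i \sqrt{248342} \approx 498.34 i$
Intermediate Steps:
$J{\left(z,W \right)} = 27 + W$
$u{\left(E,D \right)} = E + E \left(-11 - 2 D\right)$ ($u{\left(E,D \right)} = \left(- 2 D - 11\right) E + E = \left(-11 - 2 D\right) E + E = E \left(-11 - 2 D\right) + E = E + E \left(-11 - 2 D\right)$)
$q{\left(m,Q \right)} = 28 - m$ ($q{\left(m,Q \right)} = 2 \left(-2\right) \left(-5 - 2\right) - m = 2 \left(-2\right) \left(-7\right) - m = 28 - m$)
$\sqrt{q{\left(-65,J{\left(18,-14 \right)} \right)} - 248435} = \sqrt{\left(28 - -65\right) - 248435} = \sqrt{\left(28 + 65\right) - 248435} = \sqrt{93 - 248435} = \sqrt{-248342} = i \sqrt{248342}$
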